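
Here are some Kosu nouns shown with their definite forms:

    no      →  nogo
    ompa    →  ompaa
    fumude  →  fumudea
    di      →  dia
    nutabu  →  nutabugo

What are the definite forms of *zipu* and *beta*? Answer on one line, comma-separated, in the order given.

zipugo, betaa

Looking at the last vowel of each stem: -go when the last vowel of the stem is a rounded vowel (*no*, *nutabu*); -a when the last vowel of the stem is an unrounded vowel (*ompa*, *fumude*, *di*).
Since the last vowel of *zipu* is /u/ (a rounded vowel), it takes -go, giving *zipugo*.
Since the last vowel of *beta* is /a/ (an unrounded vowel), it takes -a, giving *betaa*.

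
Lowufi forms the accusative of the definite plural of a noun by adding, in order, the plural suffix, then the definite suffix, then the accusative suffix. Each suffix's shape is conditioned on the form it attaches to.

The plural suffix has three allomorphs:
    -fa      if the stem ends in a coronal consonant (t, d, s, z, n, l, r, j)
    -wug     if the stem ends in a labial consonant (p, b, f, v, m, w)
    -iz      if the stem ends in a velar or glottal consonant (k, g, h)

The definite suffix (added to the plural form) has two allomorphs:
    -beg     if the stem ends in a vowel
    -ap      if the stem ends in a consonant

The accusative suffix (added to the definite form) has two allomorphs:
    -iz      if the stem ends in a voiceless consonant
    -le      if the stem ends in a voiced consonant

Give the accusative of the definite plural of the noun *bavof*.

The final consonant of *bavof* is /f/, which is labial, so the plural suffix is -wug, giving *bavofwug*.
Since the final sound of the plural form *bavofwug* is /g/ (a consonant), it takes -ap, giving *bavofwugap*.
Since the final consonant of the definite form *bavofwugap* is /p/ (voiceless), it takes -iz, giving *bavofwugapiz*.

bavofwugapiz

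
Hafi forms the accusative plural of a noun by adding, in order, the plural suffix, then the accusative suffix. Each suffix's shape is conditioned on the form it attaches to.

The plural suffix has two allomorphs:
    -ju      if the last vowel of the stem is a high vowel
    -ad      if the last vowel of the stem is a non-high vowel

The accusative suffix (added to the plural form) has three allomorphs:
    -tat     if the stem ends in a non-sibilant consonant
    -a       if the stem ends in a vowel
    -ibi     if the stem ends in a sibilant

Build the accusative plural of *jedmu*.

Since the last vowel of *jedmu* is /u/ (a high vowel), it takes -ju, giving *jedmuju*.
The final sound of the plural form *jedmuju* is /u/, which is a vowel, so the accusative suffix is -a, giving *jedmujua*.

jedmujua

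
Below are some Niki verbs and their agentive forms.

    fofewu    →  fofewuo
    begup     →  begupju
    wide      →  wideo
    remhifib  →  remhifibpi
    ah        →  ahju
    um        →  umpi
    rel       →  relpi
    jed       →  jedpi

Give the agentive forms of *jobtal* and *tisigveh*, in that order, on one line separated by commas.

Looking at the final sound of each stem: -ju when the stem ends in a voiceless consonant (*begup*, *ah*); -pi when the stem ends in a voiced consonant (*remhifib*, *um*, *rel*, *jed*); -o when the stem ends in a vowel (*fofewu*, *wide*).
The final sound of *jobtal* is /l/, which is a voiced consonant, so the suffix is -pi, giving *jobtalpi*.
*tisigveh*: final sound = /h/, a voiceless consonant → -ju → *tisigvehju*.

jobtalpi, tisigvehju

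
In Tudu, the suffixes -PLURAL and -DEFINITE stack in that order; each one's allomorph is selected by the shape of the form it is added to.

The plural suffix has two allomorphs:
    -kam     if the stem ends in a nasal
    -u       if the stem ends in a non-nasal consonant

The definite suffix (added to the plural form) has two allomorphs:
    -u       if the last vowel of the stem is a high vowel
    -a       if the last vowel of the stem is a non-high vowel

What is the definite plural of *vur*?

vuruu

The final consonant of *vur* is /r/, which is non-nasal, so the plural suffix is -u, giving *vuru*.
The plural form *vuru*: last vowel = /u/, a high vowel → -u → *vuruu*.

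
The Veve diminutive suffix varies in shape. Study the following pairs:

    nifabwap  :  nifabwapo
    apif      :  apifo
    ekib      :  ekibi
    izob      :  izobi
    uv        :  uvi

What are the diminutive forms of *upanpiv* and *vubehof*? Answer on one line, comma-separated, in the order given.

upanpivi, vubehofo

The alternation tracks the final consonant of the stem — -o when the stem ends in a voiceless consonant (*nifabwap*, *apif*); -i when the stem ends in a voiced consonant (*ekib*, *izob*, *uv*).
*upanpiv*: final consonant = /v/, voiced → -i → *upanpivi*.
The final consonant of *vubehof* is /f/, which is voiceless, so the suffix is -o, giving *vubehofo*.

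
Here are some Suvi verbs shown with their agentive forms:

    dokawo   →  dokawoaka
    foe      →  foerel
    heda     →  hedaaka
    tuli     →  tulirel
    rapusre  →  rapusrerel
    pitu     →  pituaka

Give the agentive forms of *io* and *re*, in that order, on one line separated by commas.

The pattern is front/back vowel harmony: -rel when the last vowel of the stem is a front vowel (*foe*, *tuli*, *rapusre*); -aka when the last vowel of the stem is a back vowel (*dokawo*, *heda*, *pitu*).
*io* — last vowel /o/ (a back vowel) → -aka → *ioaka*.
*re*: last vowel = /e/, a front vowel → -rel → *rerel*.

ioaka, rerel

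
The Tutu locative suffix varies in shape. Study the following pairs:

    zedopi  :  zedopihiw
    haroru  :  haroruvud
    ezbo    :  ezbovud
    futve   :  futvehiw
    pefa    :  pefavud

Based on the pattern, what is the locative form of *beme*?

bemehiw

The suffix is conditioned by the last vowel: -hiw when the last vowel of the stem is a front vowel (*zedopi*, *futve*); -vud when the last vowel of the stem is a back vowel (*haroru*, *ezbo*, *pefa*).
*beme*: last vowel = /e/, a front vowel → -hiw → *bemehiw*.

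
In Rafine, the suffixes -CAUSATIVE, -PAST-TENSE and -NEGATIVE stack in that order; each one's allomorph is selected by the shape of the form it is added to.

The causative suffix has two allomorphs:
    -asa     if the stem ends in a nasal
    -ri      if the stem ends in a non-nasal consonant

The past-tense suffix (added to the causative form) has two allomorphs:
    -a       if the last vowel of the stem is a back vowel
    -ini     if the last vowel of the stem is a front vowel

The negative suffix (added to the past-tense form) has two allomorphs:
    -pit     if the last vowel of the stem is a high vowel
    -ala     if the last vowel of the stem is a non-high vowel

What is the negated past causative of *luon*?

*luon* — final consonant /n/ (a nasal) → -asa → *luonasa*.
The causative form *luonasa* — last vowel /a/ (a back vowel) → -a → *luonasaa*.
Since the last vowel of the past-tense form *luonasaa* is /a/ (a non-high vowel), it takes -ala, giving *luonasaaala*.

luonasaaala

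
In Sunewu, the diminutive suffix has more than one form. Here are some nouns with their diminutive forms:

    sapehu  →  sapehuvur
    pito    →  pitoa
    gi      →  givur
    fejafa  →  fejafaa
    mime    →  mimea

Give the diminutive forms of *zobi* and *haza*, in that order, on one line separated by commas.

Looking at the last vowel of each stem: -vur when the last vowel of the stem is a high vowel (*sapehu*, *gi*); -a when the last vowel of the stem is a non-high vowel (*pito*, *fejafa*, *mime*).
*zobi*: last vowel = /i/, a high vowel → -vur → *zobivur*.
*haza* — last vowel /a/ (a non-high vowel) → -a → *hazaa*.

zobivur, hazaa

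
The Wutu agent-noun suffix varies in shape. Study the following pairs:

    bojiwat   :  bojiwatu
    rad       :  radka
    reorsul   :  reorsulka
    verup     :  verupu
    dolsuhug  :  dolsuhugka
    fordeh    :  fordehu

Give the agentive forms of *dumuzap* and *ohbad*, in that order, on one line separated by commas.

dumuzapu, ohbadka

The pattern is voicing of the final consonant: -u when the stem ends in a voiceless consonant (*bojiwat*, *verup*, *fordeh*); -ka when the stem ends in a voiced consonant (*rad*, *reorsul*, *dolsuhug*).
*dumuzap*: final consonant = /p/, voiceless → -u → *dumuzapu*.
*ohbad* — final consonant /d/ (voiced) → -ka → *ohbadka*.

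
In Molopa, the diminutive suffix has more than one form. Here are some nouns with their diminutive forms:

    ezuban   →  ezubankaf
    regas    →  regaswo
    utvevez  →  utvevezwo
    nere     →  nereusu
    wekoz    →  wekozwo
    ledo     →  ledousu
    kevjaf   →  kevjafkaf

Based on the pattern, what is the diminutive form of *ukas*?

ukaswo

The pattern is sibilance of the final sound: -wo when the stem ends in a sibilant (*regas*, *utvevez*, *wekoz*); -kaf when the stem ends in a non-sibilant consonant (*ezuban*, *kevjaf*); -usu when the stem ends in a vowel (*nere*, *ledo*).
The final sound of *ukas* is /s/, which is a sibilant, so the suffix is -wo, giving *ukaswo*.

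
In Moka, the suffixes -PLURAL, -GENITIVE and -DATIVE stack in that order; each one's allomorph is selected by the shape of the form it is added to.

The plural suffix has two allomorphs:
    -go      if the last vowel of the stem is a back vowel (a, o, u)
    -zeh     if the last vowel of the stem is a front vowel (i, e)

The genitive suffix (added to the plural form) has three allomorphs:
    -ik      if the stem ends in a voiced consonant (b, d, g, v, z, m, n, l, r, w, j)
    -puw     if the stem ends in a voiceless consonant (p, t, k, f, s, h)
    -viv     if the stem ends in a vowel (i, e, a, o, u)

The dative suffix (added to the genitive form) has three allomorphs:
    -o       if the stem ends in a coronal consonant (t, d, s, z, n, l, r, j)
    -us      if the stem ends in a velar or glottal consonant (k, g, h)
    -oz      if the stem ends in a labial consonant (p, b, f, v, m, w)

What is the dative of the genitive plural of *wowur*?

*wowur*: last vowel = /u/, a back vowel → -go → *wowurgo*.
Since the final sound of the plural form *wowurgo* is /o/ (a vowel), it takes -viv, giving *wowurgoviv*.
The final consonant of the genitive form *wowurgoviv* is /v/, which is labial, so the dative suffix is -oz, giving *wowurgovivoz*.

wowurgovivoz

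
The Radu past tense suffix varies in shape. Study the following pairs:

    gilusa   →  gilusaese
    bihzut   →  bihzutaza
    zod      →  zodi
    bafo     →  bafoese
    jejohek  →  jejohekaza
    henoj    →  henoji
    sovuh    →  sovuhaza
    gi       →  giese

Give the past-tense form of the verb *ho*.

The suffix is conditioned by the final sound: -aza when the stem ends in a voiceless consonant (*bihzut*, *jejohek*, *sovuh*); -i when the stem ends in a voiced consonant (*zod*, *henoj*); -ese when the stem ends in a vowel (*gilusa*, *bafo*, *gi*).
Since the final sound of *ho* is /o/ (a vowel), it takes -ese, giving *hoese*.

hoese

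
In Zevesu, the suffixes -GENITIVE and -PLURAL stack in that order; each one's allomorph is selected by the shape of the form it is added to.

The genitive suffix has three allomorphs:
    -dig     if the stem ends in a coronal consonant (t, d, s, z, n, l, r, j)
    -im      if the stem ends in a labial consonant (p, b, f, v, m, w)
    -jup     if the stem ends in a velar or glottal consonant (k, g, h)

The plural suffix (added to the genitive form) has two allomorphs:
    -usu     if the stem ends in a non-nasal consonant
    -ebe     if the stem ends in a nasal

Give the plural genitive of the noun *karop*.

Since the final consonant of *karop* is /p/ (labial), it takes -im, giving *karopim*.
The genitive form *karopim* — final consonant /m/ (a nasal) → -ebe → *karopimebe*.

karopimebe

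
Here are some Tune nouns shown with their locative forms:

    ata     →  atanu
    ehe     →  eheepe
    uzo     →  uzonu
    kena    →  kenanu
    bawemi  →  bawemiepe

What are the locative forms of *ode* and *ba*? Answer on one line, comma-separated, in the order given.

odeepe, banu

Looking at the last vowel of each stem: -epe when the last vowel of the stem is a front vowel (*ehe*, *bawemi*); -nu when the last vowel of the stem is a back vowel (*ata*, *uzo*, *kena*).
The last vowel of *ode* is /e/, which is a front vowel, so the suffix is -epe, giving *odeepe*.
*ba*: last vowel = /a/, a back vowel → -nu → *banu*.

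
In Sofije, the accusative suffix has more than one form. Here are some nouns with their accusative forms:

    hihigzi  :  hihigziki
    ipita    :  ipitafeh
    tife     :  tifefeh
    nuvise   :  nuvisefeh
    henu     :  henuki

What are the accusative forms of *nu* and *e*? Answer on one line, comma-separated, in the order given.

nuki, efeh

The pattern is height harmony: -ki when the last vowel of the stem is a high vowel (*hihigzi*, *henu*); -feh when the last vowel of the stem is a non-high vowel (*ipita*, *tife*, *nuvise*).
The last vowel of *nu* is /u/, which is a high vowel, so the suffix is -ki, giving *nuki*.
The last vowel of *e* is /e/, which is a non-high vowel, so the suffix is -feh, giving *efeh*.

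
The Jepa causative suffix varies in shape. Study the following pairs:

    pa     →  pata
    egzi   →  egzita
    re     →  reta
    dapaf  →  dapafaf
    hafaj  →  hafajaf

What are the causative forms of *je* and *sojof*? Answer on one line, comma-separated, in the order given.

jeta, sojofaf

The alternation tracks the final sound of the stem — -af when the stem ends in a consonant (*dapaf*, *hafaj*); -ta when the stem ends in a vowel (*pa*, *egzi*, *re*).
Since the final sound of *je* is /e/ (a vowel), it takes -ta, giving *jeta*.
*sojof* — final sound /f/ (a consonant) → -af → *sojofaf*.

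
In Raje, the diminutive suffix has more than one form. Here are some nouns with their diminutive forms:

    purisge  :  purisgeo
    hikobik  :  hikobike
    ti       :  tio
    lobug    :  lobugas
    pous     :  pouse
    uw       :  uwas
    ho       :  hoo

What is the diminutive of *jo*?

joo

Looking at the final sound of each stem: -e when the stem ends in a voiceless consonant (*hikobik*, *pous*); -as when the stem ends in a voiced consonant (*lobug*, *uw*); -o when the stem ends in a vowel (*purisge*, *ti*, *ho*).
The final sound of *jo* is /o/, which is a vowel, so the suffix is -o, giving *joo*.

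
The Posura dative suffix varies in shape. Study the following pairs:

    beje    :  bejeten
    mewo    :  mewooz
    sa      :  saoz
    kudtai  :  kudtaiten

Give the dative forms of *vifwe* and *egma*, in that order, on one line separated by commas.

vifweten, egmaoz

The pattern is front/back vowel harmony: -ten when the last vowel of the stem is a front vowel (*beje*, *kudtai*); -oz when the last vowel of the stem is a back vowel (*mewo*, *sa*).
*vifwe* — last vowel /e/ (a front vowel) → -ten → *vifweten*.
The last vowel of *egma* is /a/, which is a back vowel, so the suffix is -oz, giving *egmaoz*.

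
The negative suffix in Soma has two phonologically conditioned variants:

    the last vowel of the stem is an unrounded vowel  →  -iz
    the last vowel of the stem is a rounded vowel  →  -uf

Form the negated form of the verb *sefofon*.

*sefofon* — last vowel /o/ (a rounded vowel) → -uf → *sefofonuf*.

sefofonuf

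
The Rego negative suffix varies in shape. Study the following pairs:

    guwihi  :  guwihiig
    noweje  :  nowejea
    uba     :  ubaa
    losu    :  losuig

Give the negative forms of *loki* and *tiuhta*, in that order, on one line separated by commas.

The alternation tracks the last vowel of the stem — -ig when the last vowel of the stem is a high vowel (*guwihi*, *losu*); -a when the last vowel of the stem is a non-high vowel (*noweje*, *uba*).
*loki*: last vowel = /i/, a high vowel → -ig → *lokiig*.
*tiuhta*: last vowel = /a/, a non-high vowel → -a → *tiuhtaa*.

lokiig, tiuhtaa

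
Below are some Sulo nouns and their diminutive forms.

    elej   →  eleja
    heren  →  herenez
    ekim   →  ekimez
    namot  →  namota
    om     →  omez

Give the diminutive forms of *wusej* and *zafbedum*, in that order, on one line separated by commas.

Looking at the final consonant of each stem: -ez when the stem ends in a nasal (*heren*, *ekim*, *om*); -a when the stem ends in a non-nasal consonant (*elej*, *namot*).
*wusej* — final consonant /j/ (non-nasal) → -a → *wuseja*.
The final consonant of *zafbedum* is /m/, which is a nasal, so the suffix is -ez, giving *zafbedumez*.

wuseja, zafbedumez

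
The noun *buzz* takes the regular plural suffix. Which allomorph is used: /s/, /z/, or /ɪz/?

/ɪz/

The stem *buzz* ends in a sibilant (/s, z, ʃ, ʒ, tʃ, dʒ/).
The plural suffix surfaces as /ɪz/ after sibilants, /s/ after other voiceless consonants, and /z/ after other voiced sounds.
So the plural -s on *buzz* is pronounced /ɪz/.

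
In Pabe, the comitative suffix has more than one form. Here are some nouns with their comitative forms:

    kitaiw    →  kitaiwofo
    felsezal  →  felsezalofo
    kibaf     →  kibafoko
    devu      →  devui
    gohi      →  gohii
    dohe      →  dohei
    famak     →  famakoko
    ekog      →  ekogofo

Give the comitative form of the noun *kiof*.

kiofoko

The alternation tracks the final sound of the stem — -oko when the stem ends in a voiceless consonant (*kibaf*, *famak*); -ofo when the stem ends in a voiced consonant (*kitaiw*, *felsezal*, *ekog*); -i when the stem ends in a vowel (*devu*, *gohi*, *dohe*).
*kiof*: final sound = /f/, a voiceless consonant → -oko → *kiofoko*.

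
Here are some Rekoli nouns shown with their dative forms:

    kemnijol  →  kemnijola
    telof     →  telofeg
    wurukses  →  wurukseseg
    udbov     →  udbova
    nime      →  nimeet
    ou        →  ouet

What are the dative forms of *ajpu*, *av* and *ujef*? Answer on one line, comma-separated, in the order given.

ajpuet, ava, ujefeg

Looking at the final sound of each stem: -eg when the stem ends in a voiceless consonant (*telof*, *wurukses*); -a when the stem ends in a voiced consonant (*kemnijol*, *udbov*); -et when the stem ends in a vowel (*nime*, *ou*).
The final sound of *ajpu* is /u/, which is a vowel, so the suffix is -et, giving *ajpuet*.
Since the final sound of *av* is /v/ (a voiced consonant), it takes -a, giving *ava*.
Since the final sound of *ujef* is /f/ (a voiceless consonant), it takes -eg, giving *ujefeg*.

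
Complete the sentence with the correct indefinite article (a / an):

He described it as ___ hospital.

The indefinite article is chosen by the initial *sound* of the following word, not its spelling.
*hospital* begins with the sound /h/ (h is pronounced) — a consonant sound.
So the article is *a*: He described it as a hospital.

a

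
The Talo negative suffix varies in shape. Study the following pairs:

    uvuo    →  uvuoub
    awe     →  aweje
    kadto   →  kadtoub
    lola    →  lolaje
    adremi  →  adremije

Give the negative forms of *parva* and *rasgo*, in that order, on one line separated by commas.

The suffix is conditioned by the last vowel: -ub when the last vowel of the stem is a rounded vowel (*uvuo*, *kadto*); -je when the last vowel of the stem is an unrounded vowel (*awe*, *lola*, *adremi*).
Since the last vowel of *parva* is /a/ (an unrounded vowel), it takes -je, giving *parvaje*.
*rasgo* — last vowel /o/ (a rounded vowel) → -ub → *rasgoub*.

parvaje, rasgoub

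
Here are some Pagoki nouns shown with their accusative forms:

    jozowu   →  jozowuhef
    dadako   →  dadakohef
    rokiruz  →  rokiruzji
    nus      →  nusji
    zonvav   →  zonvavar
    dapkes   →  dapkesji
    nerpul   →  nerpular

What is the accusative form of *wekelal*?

wekelalar

The alternation tracks the final sound of the stem — -ji when the stem ends in a sibilant (*rokiruz*, *nus*, *dapkes*); -ar when the stem ends in a non-sibilant consonant (*zonvav*, *nerpul*); -hef when the stem ends in a vowel (*jozowu*, *dadako*).
Since the final sound of *wekelal* is /l/ (a non-sibilant consonant), it takes -ar, giving *wekelalar*.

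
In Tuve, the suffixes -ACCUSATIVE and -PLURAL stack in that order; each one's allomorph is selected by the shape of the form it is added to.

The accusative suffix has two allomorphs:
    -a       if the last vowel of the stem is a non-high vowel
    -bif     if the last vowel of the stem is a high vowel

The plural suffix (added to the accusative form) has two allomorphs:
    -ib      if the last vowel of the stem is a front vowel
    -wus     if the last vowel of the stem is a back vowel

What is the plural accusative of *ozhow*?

The last vowel of *ozhow* is /o/, which is a non-high vowel, so the accusative suffix is -a, giving *ozhowa*.
The accusative form *ozhowa* — last vowel /a/ (a back vowel) → -wus → *ozhowawus*.

ozhowawus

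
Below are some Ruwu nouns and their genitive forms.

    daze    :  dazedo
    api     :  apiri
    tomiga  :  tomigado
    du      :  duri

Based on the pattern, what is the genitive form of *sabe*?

sabedo

Looking at the last vowel of each stem: -ri when the last vowel of the stem is a high vowel (*api*, *du*); -do when the last vowel of the stem is a non-high vowel (*daze*, *tomiga*).
*sabe* — last vowel /e/ (a non-high vowel) → -do → *sabedo*.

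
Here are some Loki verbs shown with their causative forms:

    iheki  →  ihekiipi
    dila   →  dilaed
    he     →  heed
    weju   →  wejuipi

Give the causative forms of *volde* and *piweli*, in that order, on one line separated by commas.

The suffix is conditioned by the last vowel: -ipi when the last vowel of the stem is a high vowel (*iheki*, *weju*); -ed when the last vowel of the stem is a non-high vowel (*dila*, *he*).
*volde* — last vowel /e/ (a non-high vowel) → -ed → *voldeed*.
*piweli* — last vowel /i/ (a high vowel) → -ipi → *piweliipi*.

voldeed, piweliipi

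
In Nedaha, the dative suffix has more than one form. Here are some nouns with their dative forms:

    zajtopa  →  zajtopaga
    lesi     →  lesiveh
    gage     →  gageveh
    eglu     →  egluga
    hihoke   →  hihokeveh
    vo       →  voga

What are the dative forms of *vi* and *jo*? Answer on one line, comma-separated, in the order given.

The alternation tracks the last vowel of the stem — -veh when the last vowel of the stem is a front vowel (*lesi*, *gage*, *hihoke*); -ga when the last vowel of the stem is a back vowel (*zajtopa*, *eglu*, *vo*).
Since the last vowel of *vi* is /i/ (a front vowel), it takes -veh, giving *viveh*.
*jo* — last vowel /o/ (a back vowel) → -ga → *joga*.

viveh, joga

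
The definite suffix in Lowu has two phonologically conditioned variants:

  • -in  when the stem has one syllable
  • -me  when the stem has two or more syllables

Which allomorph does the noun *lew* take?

*lew* (one syllable) → -in.

-in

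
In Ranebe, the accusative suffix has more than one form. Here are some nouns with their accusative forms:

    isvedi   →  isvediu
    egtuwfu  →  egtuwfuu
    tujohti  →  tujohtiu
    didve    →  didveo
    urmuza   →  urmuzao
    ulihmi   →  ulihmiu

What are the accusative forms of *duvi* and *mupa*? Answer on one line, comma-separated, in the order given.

Looking at the last vowel of each stem: -u when the last vowel of the stem is a high vowel (*isvedi*, *egtuwfu*, *tujohti*, *ulihmi*); -o when the last vowel of the stem is a non-high vowel (*didve*, *urmuza*).
Since the last vowel of *duvi* is /i/ (a high vowel), it takes -u, giving *duviu*.
Since the last vowel of *mupa* is /a/ (a non-high vowel), it takes -o, giving *mupao*.

duviu, mupao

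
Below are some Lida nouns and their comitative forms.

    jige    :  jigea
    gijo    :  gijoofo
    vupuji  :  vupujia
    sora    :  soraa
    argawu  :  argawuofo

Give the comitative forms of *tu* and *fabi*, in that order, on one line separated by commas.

tuofo, fabia

The suffix is conditioned by the last vowel: -ofo when the last vowel of the stem is a rounded vowel (*gijo*, *argawu*); -a when the last vowel of the stem is an unrounded vowel (*jige*, *vupuji*, *sora*).
The last vowel of *tu* is /u/, which is a rounded vowel, so the suffix is -ofo, giving *tuofo*.
*fabi* — last vowel /i/ (an unrounded vowel) → -a → *fabia*.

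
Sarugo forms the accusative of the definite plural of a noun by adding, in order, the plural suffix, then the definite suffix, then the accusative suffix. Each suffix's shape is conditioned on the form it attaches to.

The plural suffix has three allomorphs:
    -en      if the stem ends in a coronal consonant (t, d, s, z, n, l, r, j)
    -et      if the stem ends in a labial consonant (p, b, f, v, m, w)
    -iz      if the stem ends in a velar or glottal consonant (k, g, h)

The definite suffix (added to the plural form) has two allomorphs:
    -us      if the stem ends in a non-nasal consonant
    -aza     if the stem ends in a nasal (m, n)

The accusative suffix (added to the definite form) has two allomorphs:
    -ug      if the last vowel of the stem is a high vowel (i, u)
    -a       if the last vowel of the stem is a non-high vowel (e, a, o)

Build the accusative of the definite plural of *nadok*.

nadokizusug

The final consonant of *nadok* is /k/, which is velar/glottal, so the plural suffix is -iz, giving *nadokiz*.
The final consonant of the plural form *nadokiz* is /z/, which is non-nasal, so the definite suffix is -us, giving *nadokizus*.
The definite form *nadokizus*: last vowel = /u/, a high vowel → -ug → *nadokizusug*.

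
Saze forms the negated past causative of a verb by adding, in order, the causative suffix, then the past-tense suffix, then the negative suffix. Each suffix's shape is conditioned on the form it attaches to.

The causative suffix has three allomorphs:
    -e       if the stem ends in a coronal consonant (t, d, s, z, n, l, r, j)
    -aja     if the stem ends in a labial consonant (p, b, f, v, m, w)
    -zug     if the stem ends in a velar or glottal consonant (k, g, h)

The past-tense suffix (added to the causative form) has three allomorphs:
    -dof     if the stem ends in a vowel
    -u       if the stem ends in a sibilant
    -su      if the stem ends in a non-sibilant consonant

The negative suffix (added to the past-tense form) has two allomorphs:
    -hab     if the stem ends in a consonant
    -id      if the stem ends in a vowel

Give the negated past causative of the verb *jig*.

*jig* — final consonant /g/ (velar/glottal) → -zug → *jigzug*.
The causative form *jigzug* — final sound /g/ (a non-sibilant consonant) → -su → *jigzugsu*.
The final sound of the past-tense form *jigzugsu* is /u/, which is a vowel, so the negative suffix is -id, giving *jigzugsuid*.

jigzugsuid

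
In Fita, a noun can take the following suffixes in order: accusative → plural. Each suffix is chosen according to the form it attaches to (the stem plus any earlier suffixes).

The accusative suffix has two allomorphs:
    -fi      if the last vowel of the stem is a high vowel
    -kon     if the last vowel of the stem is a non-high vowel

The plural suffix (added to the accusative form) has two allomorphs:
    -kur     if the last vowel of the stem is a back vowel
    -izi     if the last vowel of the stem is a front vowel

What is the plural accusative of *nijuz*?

nijuzfiizi

*nijuz* — last vowel /u/ (a high vowel) → -fi → *nijuzfi*.
Since the last vowel of the accusative form *nijuzfi* is /i/ (a front vowel), it takes -izi, giving *nijuzfiizi*.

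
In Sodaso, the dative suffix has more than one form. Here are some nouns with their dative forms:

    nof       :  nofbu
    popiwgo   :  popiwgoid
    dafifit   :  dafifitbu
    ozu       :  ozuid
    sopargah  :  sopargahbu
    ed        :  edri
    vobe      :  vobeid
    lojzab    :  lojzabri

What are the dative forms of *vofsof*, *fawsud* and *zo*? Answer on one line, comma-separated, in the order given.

The pattern is voicing of the final sound: -bu when the stem ends in a voiceless consonant (*nof*, *dafifit*, *sopargah*); -ri when the stem ends in a voiced consonant (*ed*, *lojzab*); -id when the stem ends in a vowel (*popiwgo*, *ozu*, *vobe*).
Since the final sound of *vofsof* is /f/ (a voiceless consonant), it takes -bu, giving *vofsofbu*.
*fawsud*: final sound = /d/, a voiced consonant → -ri → *fawsudri*.
Since the final sound of *zo* is /o/ (a vowel), it takes -id, giving *zoid*.

vofsofbu, fawsudri, zoid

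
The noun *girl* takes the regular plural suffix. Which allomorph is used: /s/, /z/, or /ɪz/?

The stem *girl* ends in a voiced non-sibilant sound.
The plural suffix surfaces as /ɪz/ after sibilants, /s/ after other voiceless consonants, and /z/ after other voiced sounds.
So the plural -s on *girl* is pronounced /z/.

/z/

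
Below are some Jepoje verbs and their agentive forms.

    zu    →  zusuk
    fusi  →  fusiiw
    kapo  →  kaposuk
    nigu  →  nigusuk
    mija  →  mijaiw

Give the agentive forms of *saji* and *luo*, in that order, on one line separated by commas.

sajiiw, luosuk

The suffix is conditioned by the last vowel: -suk when the last vowel of the stem is a rounded vowel (*zu*, *kapo*, *nigu*); -iw when the last vowel of the stem is an unrounded vowel (*fusi*, *mija*).
Since the last vowel of *saji* is /i/ (an unrounded vowel), it takes -iw, giving *sajiiw*.
*luo*: last vowel = /o/, a rounded vowel → -suk → *luosuk*.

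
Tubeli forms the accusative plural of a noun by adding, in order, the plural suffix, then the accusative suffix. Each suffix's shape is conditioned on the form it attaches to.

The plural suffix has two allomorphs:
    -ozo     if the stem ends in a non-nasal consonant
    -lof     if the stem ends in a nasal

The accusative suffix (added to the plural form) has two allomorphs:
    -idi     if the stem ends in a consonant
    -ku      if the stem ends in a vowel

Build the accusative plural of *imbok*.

The final consonant of *imbok* is /k/, which is non-nasal, so the plural suffix is -ozo, giving *imbokozo*.
Since the final sound of the plural form *imbokozo* is /o/ (a vowel), it takes -ku, giving *imbokozoku*.

imbokozoku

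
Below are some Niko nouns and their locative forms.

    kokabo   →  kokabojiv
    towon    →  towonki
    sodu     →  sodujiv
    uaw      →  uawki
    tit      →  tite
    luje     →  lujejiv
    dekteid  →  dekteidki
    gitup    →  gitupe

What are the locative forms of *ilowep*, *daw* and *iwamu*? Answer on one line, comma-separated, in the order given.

ilowepe, dawki, iwamujiv

The suffix is conditioned by the final sound: -e when the stem ends in a voiceless consonant (*tit*, *gitup*); -ki when the stem ends in a voiced consonant (*towon*, *uaw*, *dekteid*); -jiv when the stem ends in a vowel (*kokabo*, *sodu*, *luje*).
*ilowep*: final sound = /p/, a voiceless consonant → -e → *ilowepe*.
*daw* — final sound /w/ (a voiced consonant) → -ki → *dawki*.
*iwamu*: final sound = /u/, a vowel → -jiv → *iwamujiv*.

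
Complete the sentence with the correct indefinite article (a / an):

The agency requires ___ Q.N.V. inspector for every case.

The indefinite article is chosen by the initial *sound* of the following word, not its spelling.
The initialism *Q.N.V.* is read letter by letter; the first letter, Q, is pronounced /kjuː/, which begins with a consonant sound.
So the article is *a*: The agency requires a Q.N.V. inspector for every case.

a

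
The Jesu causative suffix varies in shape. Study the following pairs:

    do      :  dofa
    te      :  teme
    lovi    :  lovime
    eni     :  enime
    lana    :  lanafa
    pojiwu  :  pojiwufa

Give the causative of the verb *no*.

The suffix is conditioned by the last vowel: -me when the last vowel of the stem is a front vowel (*te*, *lovi*, *eni*); -fa when the last vowel of the stem is a back vowel (*do*, *lana*, *pojiwu*).
*no*: last vowel = /o/, a back vowel → -fa → *nofa*.

nofa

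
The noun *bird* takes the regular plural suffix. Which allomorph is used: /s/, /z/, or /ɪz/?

/z/

The stem *bird* ends in a voiced non-sibilant sound.
The plural suffix surfaces as /ɪz/ after sibilants, /s/ after other voiceless consonants, and /z/ after other voiced sounds.
So the plural -s on *bird* is pronounced /z/.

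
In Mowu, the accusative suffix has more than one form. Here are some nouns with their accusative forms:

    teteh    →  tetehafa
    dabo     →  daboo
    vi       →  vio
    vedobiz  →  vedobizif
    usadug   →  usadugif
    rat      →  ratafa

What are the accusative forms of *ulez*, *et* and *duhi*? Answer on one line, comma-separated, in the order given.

ulezif, etafa, duhio

The pattern is voicing of the final sound: -afa when the stem ends in a voiceless consonant (*teteh*, *rat*); -if when the stem ends in a voiced consonant (*vedobiz*, *usadug*); -o when the stem ends in a vowel (*dabo*, *vi*).
The final sound of *ulez* is /z/, which is a voiced consonant, so the suffix is -if, giving *ulezif*.
The final sound of *et* is /t/, which is a voiceless consonant, so the suffix is -afa, giving *etafa*.
*duhi*: final sound = /i/, a vowel → -o → *duhio*.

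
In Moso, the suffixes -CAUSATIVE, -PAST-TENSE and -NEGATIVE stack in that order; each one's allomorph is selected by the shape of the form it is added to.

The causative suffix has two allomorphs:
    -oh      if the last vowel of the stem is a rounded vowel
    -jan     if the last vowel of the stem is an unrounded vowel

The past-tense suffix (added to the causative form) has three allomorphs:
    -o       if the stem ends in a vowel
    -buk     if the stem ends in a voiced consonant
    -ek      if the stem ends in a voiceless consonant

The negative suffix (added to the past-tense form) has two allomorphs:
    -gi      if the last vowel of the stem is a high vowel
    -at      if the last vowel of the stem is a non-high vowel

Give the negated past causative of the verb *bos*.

bosohekat

*bos*: last vowel = /o/, a rounded vowel → -oh → *bosoh*.
The final sound of the causative form *bosoh* is /h/, which is a voiceless consonant, so the past-tense suffix is -ek, giving *bosohek*.
Since the last vowel of the past-tense form *bosohek* is /e/ (a non-high vowel), it takes -at, giving *bosohekat*.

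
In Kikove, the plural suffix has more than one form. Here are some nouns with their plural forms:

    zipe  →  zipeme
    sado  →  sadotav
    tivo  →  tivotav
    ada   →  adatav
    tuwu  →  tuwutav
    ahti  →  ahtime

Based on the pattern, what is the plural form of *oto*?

ototav

The pattern is front/back vowel harmony: -me when the last vowel of the stem is a front vowel (*zipe*, *ahti*); -tav when the last vowel of the stem is a back vowel (*sado*, *tivo*, *ada*, *tuwu*).
The last vowel of *oto* is /o/, which is a back vowel, so the suffix is -tav, giving *ototav*.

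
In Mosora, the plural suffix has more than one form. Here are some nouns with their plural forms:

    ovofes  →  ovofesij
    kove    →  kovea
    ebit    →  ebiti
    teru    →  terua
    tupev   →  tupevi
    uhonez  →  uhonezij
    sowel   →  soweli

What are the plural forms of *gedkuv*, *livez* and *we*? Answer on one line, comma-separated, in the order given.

Looking at the final sound of each stem: -ij when the stem ends in a sibilant (*ovofes*, *uhonez*); -i when the stem ends in a non-sibilant consonant (*ebit*, *tupev*, *sowel*); -a when the stem ends in a vowel (*kove*, *teru*).
*gedkuv*: final sound = /v/, a non-sibilant consonant → -i → *gedkuvi*.
*livez* — final sound /z/ (a sibilant) → -ij → *livezij*.
*we*: final sound = /e/, a vowel → -a → *wea*.

gedkuvi, livezij, wea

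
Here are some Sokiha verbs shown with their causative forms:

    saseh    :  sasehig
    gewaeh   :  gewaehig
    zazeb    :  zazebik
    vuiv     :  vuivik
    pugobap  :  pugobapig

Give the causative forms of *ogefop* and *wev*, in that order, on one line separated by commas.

The pattern is voicing of the final consonant: -ig when the stem ends in a voiceless consonant (*saseh*, *gewaeh*, *pugobap*); -ik when the stem ends in a voiced consonant (*zazeb*, *vuiv*).
Since the final consonant of *ogefop* is /p/ (voiceless), it takes -ig, giving *ogefopig*.
*wev* — final consonant /v/ (voiced) → -ik → *wevik*.

ogefopig, wevik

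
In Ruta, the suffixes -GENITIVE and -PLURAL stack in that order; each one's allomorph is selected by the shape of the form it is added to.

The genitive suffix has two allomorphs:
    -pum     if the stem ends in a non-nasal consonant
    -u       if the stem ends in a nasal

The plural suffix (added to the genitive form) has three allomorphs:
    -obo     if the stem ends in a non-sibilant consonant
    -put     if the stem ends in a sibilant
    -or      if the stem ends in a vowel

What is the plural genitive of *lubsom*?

*lubsom*: final consonant = /m/, a nasal → -u → *lubsomu*.
The genitive form *lubsomu* — final sound /u/ (a vowel) → -or → *lubsomuor*.

lubsomuor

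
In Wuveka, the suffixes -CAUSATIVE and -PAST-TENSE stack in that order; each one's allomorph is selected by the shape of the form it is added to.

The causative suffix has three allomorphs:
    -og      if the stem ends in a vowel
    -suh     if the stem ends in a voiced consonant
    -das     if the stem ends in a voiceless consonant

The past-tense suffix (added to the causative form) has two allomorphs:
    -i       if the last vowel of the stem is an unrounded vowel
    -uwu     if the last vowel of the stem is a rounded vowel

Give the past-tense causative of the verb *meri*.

merioguwu

*meri*: final sound = /i/, a vowel → -og → *meriog*.
The causative form *meriog*: last vowel = /o/, a rounded vowel → -uwu → *merioguwu*.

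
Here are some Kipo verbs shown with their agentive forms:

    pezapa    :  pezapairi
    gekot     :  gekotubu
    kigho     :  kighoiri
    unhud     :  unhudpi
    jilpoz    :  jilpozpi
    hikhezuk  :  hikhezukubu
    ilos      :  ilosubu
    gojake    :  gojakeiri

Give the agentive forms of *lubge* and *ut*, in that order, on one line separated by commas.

lubgeiri, utubu

The suffix is conditioned by the final sound: -ubu when the stem ends in a voiceless consonant (*gekot*, *hikhezuk*, *ilos*); -pi when the stem ends in a voiced consonant (*unhud*, *jilpoz*); -iri when the stem ends in a vowel (*pezapa*, *kigho*, *gojake*).
*lubge* — final sound /e/ (a vowel) → -iri → *lubgeiri*.
*ut* — final sound /t/ (a voiceless consonant) → -ubu → *utubu*.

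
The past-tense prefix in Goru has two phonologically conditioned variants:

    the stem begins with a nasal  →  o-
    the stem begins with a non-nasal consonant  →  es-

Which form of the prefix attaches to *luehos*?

*luehos* — first consonant /l/ (non-nasal) → es-.

es-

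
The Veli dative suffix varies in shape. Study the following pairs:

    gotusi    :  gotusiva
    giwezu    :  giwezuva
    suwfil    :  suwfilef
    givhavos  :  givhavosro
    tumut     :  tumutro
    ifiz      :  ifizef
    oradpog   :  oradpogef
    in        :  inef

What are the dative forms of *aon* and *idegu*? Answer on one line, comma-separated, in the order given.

The pattern is voicing of the final sound: -ro when the stem ends in a voiceless consonant (*givhavos*, *tumut*); -ef when the stem ends in a voiced consonant (*suwfil*, *ifiz*, *oradpog*, *in*); -va when the stem ends in a vowel (*gotusi*, *giwezu*).
The final sound of *aon* is /n/, which is a voiced consonant, so the suffix is -ef, giving *aonef*.
The final sound of *idegu* is /u/, which is a vowel, so the suffix is -va, giving *ideguva*.

aonef, ideguva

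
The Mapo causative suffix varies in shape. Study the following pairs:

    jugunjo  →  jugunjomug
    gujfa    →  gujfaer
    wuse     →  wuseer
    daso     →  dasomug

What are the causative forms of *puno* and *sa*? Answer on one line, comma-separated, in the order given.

The suffix is conditioned by the last vowel: -mug when the last vowel of the stem is a rounded vowel (*jugunjo*, *daso*); -er when the last vowel of the stem is an unrounded vowel (*gujfa*, *wuse*).
The last vowel of *puno* is /o/, which is a rounded vowel, so the suffix is -mug, giving *punomug*.
*sa*: last vowel = /a/, an unrounded vowel → -er → *saer*.

punomug, saer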